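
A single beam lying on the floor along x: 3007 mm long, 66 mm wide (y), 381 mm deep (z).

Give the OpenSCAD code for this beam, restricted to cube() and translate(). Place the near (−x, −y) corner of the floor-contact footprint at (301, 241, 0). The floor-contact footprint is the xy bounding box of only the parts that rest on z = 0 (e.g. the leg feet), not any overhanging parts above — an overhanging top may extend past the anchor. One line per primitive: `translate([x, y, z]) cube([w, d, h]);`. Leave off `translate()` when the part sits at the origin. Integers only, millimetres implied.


translate([301, 241, 0]) cube([3007, 66, 381]);


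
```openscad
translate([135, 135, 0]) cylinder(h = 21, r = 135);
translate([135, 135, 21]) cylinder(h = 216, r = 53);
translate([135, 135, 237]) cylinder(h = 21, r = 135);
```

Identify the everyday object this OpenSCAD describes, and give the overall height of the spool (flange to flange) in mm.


A spool. The overall height is 258 mm.

Three coaxial cylinders, large–small–large — a spool. Two 21 mm flanges and a 216 mm core give 21 + 216 + 21 = 258 mm.


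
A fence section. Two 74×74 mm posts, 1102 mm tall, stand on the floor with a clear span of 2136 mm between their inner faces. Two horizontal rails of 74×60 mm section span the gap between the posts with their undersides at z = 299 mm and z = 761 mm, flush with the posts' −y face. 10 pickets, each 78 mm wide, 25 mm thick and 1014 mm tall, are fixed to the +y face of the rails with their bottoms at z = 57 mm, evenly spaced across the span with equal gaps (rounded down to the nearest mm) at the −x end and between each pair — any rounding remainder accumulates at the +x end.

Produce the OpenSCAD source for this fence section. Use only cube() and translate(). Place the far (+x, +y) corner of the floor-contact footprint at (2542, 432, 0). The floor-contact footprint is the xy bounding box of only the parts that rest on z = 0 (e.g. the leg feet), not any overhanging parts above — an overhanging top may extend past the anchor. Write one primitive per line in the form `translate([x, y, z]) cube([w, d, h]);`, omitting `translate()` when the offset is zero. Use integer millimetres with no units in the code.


translate([258, 358, 0]) cube([74, 74, 1102]);
translate([2468, 358, 0]) cube([74, 74, 1102]);
translate([332, 358, 299]) cube([2136, 74, 60]);
translate([332, 358, 761]) cube([2136, 74, 60]);
translate([455, 432, 57]) cube([78, 25, 1014]);
translate([656, 432, 57]) cube([78, 25, 1014]);
translate([857, 432, 57]) cube([78, 25, 1014]);
translate([1058, 432, 57]) cube([78, 25, 1014]);
translate([1259, 432, 57]) cube([78, 25, 1014]);
translate([1460, 432, 57]) cube([78, 25, 1014]);
translate([1661, 432, 57]) cube([78, 25, 1014]);
translate([1862, 432, 57]) cube([78, 25, 1014]);
translate([2063, 432, 57]) cube([78, 25, 1014]);
translate([2264, 432, 57]) cube([78, 25, 1014]);


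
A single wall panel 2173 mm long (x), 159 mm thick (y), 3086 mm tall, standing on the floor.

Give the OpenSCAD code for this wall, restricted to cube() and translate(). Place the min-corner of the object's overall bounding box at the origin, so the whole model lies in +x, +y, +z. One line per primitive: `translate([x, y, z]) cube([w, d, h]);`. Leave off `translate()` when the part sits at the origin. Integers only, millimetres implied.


cube([2173, 159, 3086]);


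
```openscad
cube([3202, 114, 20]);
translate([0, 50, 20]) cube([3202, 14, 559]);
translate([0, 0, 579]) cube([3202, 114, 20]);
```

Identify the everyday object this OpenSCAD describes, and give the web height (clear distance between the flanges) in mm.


An I-beam. The web height is 559 mm.

Two wide flanges with a thin centred web — an I-beam. Overall 599 mm minus two 20 mm flanges gives a web of 599 − 2·20 = 559 mm.


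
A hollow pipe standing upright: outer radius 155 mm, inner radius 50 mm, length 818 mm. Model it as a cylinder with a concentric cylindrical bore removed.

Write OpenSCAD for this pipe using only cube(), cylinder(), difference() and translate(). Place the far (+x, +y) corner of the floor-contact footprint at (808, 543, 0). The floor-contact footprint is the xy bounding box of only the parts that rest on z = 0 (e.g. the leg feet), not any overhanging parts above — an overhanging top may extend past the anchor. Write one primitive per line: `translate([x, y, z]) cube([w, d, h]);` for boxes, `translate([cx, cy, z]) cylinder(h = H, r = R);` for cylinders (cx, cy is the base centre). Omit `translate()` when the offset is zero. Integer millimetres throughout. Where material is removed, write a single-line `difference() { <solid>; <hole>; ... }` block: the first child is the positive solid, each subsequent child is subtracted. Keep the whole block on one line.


difference() { translate([653, 388, 0]) cylinder(h = 818, r = 155); translate([653, 388, 0]) cylinder(h = 818, r = 50); }


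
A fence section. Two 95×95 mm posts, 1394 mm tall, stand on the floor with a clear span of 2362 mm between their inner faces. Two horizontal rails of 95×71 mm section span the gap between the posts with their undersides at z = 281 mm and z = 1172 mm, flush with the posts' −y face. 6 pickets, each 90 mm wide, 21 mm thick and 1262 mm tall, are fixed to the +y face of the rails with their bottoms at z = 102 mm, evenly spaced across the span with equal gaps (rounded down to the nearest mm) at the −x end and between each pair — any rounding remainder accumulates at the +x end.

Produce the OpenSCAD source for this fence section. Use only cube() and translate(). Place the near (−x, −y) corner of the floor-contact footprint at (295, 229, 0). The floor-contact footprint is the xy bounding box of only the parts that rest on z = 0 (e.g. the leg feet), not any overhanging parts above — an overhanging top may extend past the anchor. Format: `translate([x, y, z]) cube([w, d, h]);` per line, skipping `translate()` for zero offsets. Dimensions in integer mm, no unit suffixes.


translate([295, 229, 0]) cube([95, 95, 1394]);
translate([2752, 229, 0]) cube([95, 95, 1394]);
translate([390, 229, 281]) cube([2362, 95, 71]);
translate([390, 229, 1172]) cube([2362, 95, 71]);
translate([650, 324, 102]) cube([90, 21, 1262]);
translate([1000, 324, 102]) cube([90, 21, 1262]);
translate([1350, 324, 102]) cube([90, 21, 1262]);
translate([1700, 324, 102]) cube([90, 21, 1262]);
translate([2050, 324, 102]) cube([90, 21, 1262]);
translate([2400, 324, 102]) cube([90, 21, 1262]);


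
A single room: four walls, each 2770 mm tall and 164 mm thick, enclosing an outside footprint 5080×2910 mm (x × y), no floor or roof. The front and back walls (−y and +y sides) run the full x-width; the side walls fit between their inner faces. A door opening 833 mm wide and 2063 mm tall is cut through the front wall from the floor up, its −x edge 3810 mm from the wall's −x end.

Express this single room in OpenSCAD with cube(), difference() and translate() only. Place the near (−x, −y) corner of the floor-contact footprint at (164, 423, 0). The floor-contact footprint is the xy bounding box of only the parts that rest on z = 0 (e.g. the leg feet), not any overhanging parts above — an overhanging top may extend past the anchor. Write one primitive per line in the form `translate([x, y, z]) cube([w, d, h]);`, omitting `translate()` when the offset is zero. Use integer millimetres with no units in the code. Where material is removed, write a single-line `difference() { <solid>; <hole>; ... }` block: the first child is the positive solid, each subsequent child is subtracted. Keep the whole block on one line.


difference() { translate([164, 423, 0]) cube([5080, 164, 2770]); translate([3974, 423, 0]) cube([833, 164, 2063]); }
translate([164, 3169, 0]) cube([5080, 164, 2770]);
translate([164, 587, 0]) cube([164, 2582, 2770]);
translate([5080, 587, 0]) cube([164, 2582, 2770]);


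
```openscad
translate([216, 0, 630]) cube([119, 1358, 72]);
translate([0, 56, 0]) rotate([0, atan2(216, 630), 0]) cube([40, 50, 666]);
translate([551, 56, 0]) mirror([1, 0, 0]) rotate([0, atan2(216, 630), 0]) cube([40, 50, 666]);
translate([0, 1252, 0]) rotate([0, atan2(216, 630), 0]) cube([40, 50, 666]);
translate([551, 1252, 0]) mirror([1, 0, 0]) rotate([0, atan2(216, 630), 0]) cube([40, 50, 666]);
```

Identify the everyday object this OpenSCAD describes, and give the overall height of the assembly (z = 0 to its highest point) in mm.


A sawhorse. The overall height is 702 mm.

A beam across two mirrored pairs of raked legs — a sawhorse. The beam's underside is at z = 630 (matching the legs' vertical rise in atan2(216, 630)) and the beam is 72 mm tall, so its top is at 630 + 72 = 702 mm. The raked legs top out at the beam's underside, so that is the highest point.


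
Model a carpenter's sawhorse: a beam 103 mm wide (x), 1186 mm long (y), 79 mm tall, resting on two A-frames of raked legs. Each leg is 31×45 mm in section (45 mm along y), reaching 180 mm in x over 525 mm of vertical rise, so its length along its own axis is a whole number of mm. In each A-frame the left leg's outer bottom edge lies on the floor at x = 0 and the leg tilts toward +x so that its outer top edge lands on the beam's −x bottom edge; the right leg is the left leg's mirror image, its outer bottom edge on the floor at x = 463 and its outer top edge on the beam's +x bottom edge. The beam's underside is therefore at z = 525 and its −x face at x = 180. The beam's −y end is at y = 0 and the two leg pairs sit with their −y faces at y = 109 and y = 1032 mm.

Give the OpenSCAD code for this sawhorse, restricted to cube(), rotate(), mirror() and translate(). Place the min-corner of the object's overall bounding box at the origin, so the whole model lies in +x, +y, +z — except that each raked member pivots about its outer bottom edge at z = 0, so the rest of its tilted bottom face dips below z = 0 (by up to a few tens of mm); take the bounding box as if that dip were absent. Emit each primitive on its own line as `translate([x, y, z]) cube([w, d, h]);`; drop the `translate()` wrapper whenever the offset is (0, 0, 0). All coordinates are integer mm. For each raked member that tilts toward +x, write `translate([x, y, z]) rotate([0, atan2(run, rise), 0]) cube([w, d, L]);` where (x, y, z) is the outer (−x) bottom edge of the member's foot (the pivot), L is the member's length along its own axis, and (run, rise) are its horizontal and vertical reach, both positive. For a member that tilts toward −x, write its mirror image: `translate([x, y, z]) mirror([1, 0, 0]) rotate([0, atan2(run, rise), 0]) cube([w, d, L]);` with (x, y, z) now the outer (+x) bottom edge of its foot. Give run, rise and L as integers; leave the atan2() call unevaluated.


// leg length = √(180² + 525²) = 555
// right-leg outer foot x = 2·180 + 103 = 463
// beam min-corner = (180, 0, 525)
translate([180, 0, 525]) cube([103, 1186, 79]);
translate([0, 109, 0]) rotate([0, atan2(180, 525), 0]) cube([31, 45, 555]);
translate([463, 109, 0]) mirror([1, 0, 0]) rotate([0, atan2(180, 525), 0]) cube([31, 45, 555]);
translate([0, 1032, 0]) rotate([0, atan2(180, 525), 0]) cube([31, 45, 555]);
translate([463, 1032, 0]) mirror([1, 0, 0]) rotate([0, atan2(180, 525), 0]) cube([31, 45, 555]);


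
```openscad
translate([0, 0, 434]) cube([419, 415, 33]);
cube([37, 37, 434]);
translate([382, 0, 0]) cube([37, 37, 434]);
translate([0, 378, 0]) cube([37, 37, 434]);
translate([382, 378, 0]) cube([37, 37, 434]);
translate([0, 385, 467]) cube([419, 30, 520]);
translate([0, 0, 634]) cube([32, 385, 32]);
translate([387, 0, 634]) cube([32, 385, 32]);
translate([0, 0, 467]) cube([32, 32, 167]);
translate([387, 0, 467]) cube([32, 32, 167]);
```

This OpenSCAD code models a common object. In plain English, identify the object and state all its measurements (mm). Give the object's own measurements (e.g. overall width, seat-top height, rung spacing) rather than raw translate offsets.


A chair. The seat is a 419×415×33 mm slab with its top at z = 467 mm, on four 37×37 mm corner legs (flush with the seat edges, standing on z = 0). A flat backrest 30 mm thick, 520 mm tall, spans the full seat width and rises from the seat top along its +y edge, rear face flush with the rear of the seat. Two armrests of 32×32 mm section run along each side from the seat's front edge to the front of the backrest, top faces 199 mm above the seat top and outer faces flush with the seat's x-edges; a 32×32 mm post under the front of each armrest stands on the seat at the front corner.


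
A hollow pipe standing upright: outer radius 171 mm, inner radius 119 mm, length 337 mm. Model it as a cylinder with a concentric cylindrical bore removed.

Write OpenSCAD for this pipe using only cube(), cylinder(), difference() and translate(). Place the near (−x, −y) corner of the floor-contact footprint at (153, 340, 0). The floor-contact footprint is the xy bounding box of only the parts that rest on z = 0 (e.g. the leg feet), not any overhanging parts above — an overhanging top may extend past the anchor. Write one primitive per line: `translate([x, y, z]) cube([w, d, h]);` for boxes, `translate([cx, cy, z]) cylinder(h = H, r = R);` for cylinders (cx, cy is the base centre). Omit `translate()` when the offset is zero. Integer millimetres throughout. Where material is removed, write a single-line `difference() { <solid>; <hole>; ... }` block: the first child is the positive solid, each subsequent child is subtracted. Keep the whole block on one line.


difference() { translate([324, 511, 0]) cylinder(h = 337, r = 171); translate([324, 511, 0]) cylinder(h = 337, r = 119); }


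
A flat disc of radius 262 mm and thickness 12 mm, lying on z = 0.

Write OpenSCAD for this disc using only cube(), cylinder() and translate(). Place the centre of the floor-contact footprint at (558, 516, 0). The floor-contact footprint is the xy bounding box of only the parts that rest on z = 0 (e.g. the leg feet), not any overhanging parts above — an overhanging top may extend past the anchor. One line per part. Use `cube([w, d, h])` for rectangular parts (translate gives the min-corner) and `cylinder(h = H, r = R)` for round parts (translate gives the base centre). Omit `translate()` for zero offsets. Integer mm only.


translate([558, 516, 0]) cylinder(h = 12, r = 262);


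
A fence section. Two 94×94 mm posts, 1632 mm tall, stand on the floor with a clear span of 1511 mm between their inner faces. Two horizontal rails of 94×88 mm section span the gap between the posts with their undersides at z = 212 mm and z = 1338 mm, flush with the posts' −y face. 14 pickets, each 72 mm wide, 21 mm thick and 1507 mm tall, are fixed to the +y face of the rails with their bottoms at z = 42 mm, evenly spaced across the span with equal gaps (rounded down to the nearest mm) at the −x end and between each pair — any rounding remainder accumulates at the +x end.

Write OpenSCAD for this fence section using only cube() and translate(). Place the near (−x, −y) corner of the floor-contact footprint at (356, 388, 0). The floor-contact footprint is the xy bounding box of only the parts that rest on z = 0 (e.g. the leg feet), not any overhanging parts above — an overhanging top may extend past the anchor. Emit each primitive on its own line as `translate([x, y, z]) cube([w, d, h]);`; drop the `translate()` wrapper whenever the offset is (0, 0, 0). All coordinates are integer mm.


translate([356, 388, 0]) cube([94, 94, 1632]);
translate([1961, 388, 0]) cube([94, 94, 1632]);
translate([450, 388, 212]) cube([1511, 94, 88]);
translate([450, 388, 1338]) cube([1511, 94, 88]);
translate([483, 482, 42]) cube([72, 21, 1507]);
translate([588, 482, 42]) cube([72, 21, 1507]);
translate([693, 482, 42]) cube([72, 21, 1507]);
translate([798, 482, 42]) cube([72, 21, 1507]);
translate([903, 482, 42]) cube([72, 21, 1507]);
translate([1008, 482, 42]) cube([72, 21, 1507]);
translate([1113, 482, 42]) cube([72, 21, 1507]);
translate([1218, 482, 42]) cube([72, 21, 1507]);
translate([1323, 482, 42]) cube([72, 21, 1507]);
translate([1428, 482, 42]) cube([72, 21, 1507]);
translate([1533, 482, 42]) cube([72, 21, 1507]);
translate([1638, 482, 42]) cube([72, 21, 1507]);
translate([1743, 482, 42]) cube([72, 21, 1507]);
translate([1848, 482, 42]) cube([72, 21, 1507]);


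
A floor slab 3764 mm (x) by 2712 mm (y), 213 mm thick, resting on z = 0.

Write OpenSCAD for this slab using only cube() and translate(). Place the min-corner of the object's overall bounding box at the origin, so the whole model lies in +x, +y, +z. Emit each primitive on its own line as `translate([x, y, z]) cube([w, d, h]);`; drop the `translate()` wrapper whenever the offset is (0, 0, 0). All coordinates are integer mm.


cube([3764, 2712, 213]);


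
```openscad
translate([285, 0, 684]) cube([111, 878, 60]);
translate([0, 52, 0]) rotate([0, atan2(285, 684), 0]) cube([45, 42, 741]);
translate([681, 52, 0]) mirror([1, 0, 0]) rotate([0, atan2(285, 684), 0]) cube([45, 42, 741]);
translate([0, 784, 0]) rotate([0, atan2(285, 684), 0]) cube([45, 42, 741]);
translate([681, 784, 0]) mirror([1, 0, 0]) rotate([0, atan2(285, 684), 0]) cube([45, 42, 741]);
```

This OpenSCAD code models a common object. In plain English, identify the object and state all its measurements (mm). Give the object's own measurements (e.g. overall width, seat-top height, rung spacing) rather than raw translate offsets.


A sawhorse. A 111×878×60 mm beam (x, y, z) sits on two A-frame leg pairs. Each pair is two raked legs of 45×42 mm section (42 mm along y) splaying symmetrically in x. Each leg rises 684 mm vertically over 285 mm of horizontal reach and is 741 mm long along its own axis. Every leg's outer bottom edge rests on the floor and its outer top edge meets a bottom edge of the beam — the left legs (tilting toward +x) meet the beam's −x bottom edge, the right legs (their mirror images, tilting toward −x) meet its +x bottom edge — so the leg tops tuck under the beam, the beam's underside is 684 mm above the floor, and the feet are 681 mm apart outside-to-outside with the beam centred between them. The two leg pairs are set in 52 mm from either end of the beam.


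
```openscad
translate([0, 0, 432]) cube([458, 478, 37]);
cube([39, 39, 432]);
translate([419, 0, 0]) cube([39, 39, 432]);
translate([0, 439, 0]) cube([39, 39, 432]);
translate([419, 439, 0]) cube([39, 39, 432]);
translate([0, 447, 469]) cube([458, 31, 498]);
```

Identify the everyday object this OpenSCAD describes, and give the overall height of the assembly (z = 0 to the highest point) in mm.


A chair. The overall height is 967 mm.

A slab on four corner posts with a tall panel at the back — a chair. The seat slab sits at z = 432 with thickness 37, and the 498 mm backrest starts at the seat top, so the overall height is 432 + 37 + 498 = 967 mm.


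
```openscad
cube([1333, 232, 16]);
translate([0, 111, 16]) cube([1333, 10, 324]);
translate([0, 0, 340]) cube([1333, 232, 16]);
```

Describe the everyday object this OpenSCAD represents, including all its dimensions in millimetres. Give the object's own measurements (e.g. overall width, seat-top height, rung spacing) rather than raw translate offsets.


An I-beam lying along x, 1333 mm long. Overall section height 356 mm. Two flanges 232 mm wide (y) and 16 mm thick, one on the floor and one at the top; a web 10 mm thick runs between them, centred on the flange width.


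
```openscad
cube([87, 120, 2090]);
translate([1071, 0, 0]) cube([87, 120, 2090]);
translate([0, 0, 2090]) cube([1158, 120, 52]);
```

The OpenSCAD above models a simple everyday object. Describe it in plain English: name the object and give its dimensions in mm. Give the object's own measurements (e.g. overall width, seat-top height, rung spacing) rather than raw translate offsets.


A door frame. The clear opening is 984 mm wide and 2090 mm high. Two 87 mm wide jambs, 120 mm deep, stand either side of the opening from the floor to the top of the opening. A 52 mm thick head sits across the top of both jambs, spanning the full outside width of the frame.


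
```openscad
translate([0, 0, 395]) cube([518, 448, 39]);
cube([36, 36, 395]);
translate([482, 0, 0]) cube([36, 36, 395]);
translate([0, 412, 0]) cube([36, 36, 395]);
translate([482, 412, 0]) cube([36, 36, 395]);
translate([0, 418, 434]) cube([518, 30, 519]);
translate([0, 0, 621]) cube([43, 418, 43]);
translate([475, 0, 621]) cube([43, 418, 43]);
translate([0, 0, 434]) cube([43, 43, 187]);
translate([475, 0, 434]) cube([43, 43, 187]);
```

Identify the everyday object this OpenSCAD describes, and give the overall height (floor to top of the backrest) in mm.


A chair. The overall height is 953 mm.

A slab on four corner posts with a tall panel at the back — a chair. The seat slab sits at z = 395 with thickness 39, and the 519 mm backrest starts at the seat top, so the overall height is 395 + 39 + 519 = 953 mm.


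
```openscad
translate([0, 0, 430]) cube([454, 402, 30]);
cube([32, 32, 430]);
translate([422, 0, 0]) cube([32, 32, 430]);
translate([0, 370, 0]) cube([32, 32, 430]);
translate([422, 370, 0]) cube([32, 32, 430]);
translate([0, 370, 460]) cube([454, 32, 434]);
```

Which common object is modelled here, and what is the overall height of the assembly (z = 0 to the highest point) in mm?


A chair. The overall height is 894 mm.

A slab on four corner posts with a tall panel at the back — a chair. The seat slab sits at z = 430 with thickness 30, and the 434 mm backrest starts at the seat top, so the overall height is 430 + 30 + 434 = 894 mm.


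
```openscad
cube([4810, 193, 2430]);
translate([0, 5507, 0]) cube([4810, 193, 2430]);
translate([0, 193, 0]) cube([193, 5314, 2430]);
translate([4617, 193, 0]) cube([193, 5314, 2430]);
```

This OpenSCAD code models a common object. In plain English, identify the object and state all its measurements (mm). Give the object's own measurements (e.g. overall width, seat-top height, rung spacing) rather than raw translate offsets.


The wall frame of a small rectangular building: four walls, each 2430 mm tall and 193 mm thick, enclosing a footprint 4810 mm (x) by 5700 mm (y) outside-to-outside, with no floor or roof. The front and back walls (the −y and +y sides) span the full width; the two side walls fit between them.


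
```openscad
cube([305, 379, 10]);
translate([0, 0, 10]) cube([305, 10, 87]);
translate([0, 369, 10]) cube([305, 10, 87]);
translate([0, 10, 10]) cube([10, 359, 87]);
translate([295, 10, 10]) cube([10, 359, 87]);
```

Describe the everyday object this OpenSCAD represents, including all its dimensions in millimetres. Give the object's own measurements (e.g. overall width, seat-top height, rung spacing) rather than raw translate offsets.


An open-topped rectangular box: outside dimensions 305×379×97 mm, with a uniform wall and base thickness of 10 mm. The base is a full 305×379 slab on the floor; four walls sit on top of the base. The front and back walls (the −y and +y sides) span the full width; the two side walls fit between them.


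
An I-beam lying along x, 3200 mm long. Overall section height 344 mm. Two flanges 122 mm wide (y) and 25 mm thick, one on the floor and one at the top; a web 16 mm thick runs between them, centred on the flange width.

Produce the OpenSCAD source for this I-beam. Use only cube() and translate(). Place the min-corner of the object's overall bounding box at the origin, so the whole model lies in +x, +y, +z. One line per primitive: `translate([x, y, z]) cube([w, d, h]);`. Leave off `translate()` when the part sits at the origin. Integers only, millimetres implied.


cube([3200, 122, 25]);
translate([0, 53, 25]) cube([3200, 16, 294]);
translate([0, 0, 319]) cube([3200, 122, 25]);


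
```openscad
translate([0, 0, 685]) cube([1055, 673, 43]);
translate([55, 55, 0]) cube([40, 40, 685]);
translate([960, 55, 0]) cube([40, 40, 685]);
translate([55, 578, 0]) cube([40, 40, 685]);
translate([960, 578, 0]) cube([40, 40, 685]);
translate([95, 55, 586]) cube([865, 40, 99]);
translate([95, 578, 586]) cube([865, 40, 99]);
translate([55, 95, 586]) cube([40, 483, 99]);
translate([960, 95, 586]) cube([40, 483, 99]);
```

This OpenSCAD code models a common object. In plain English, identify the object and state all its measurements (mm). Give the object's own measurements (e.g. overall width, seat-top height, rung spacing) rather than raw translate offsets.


A table: top 1055 mm (x) × 673 mm (y), 43 mm thick, upper face at z = 728 mm, on four 40×40 mm square legs, each inset 55 mm from the nearest pair of top edges from z = 0 to the bottom of the top. Four apron rails, 40 mm thick and 99 mm tall, run between adjacent legs with their top edges flush with the underside of the top and their outer faces flush with the legs' outer faces.


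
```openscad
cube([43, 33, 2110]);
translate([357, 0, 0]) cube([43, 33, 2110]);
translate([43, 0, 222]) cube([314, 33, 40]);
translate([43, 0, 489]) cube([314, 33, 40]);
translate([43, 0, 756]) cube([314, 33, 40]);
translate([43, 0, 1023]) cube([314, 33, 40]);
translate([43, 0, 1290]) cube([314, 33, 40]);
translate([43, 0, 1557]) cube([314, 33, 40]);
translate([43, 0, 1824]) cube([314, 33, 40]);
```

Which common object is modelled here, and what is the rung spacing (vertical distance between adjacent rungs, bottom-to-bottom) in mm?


A ladder. The rung spacing is 267 mm.

Two tall 43×33 posts with 7 short bars between them — a ladder. Adjacent rungs sit at z = 222 and z = 489, so the spacing is 489 − 222 = 267 mm.


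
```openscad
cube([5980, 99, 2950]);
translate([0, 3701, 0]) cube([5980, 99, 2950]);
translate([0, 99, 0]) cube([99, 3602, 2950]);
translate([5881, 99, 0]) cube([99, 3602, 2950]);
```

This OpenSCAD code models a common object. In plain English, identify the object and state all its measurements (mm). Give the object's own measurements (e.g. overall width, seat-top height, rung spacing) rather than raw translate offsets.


The wall frame of a small rectangular building: four walls, each 2950 mm tall and 99 mm thick, enclosing a footprint 5980 mm (x) by 3800 mm (y) outside-to-outside, with no floor or roof. The front and back walls (the −y and +y sides) span the full width; the two side walls fit between them.


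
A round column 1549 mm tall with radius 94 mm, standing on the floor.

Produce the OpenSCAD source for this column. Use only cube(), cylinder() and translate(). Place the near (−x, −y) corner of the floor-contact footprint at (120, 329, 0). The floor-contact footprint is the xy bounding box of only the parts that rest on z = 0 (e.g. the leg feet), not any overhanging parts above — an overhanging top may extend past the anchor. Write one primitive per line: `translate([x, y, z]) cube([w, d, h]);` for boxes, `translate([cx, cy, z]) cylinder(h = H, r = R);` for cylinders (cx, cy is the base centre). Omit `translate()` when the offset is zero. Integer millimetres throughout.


translate([214, 423, 0]) cylinder(h = 1549, r = 94);


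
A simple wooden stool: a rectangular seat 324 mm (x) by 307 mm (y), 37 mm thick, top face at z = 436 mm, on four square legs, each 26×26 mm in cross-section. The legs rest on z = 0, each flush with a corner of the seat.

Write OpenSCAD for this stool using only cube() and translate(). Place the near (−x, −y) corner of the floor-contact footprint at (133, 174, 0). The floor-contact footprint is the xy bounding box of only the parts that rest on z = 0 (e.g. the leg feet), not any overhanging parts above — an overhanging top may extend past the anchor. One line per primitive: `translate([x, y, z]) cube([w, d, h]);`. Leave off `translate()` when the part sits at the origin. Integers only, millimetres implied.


// leg_h = 436 - 37 = 399
translate([133, 174, 399]) cube([324, 307, 37]);
translate([133, 174, 0]) cube([26, 26, 399]);
translate([431, 174, 0]) cube([26, 26, 399]);
translate([133, 455, 0]) cube([26, 26, 399]);
translate([431, 455, 0]) cube([26, 26, 399]);


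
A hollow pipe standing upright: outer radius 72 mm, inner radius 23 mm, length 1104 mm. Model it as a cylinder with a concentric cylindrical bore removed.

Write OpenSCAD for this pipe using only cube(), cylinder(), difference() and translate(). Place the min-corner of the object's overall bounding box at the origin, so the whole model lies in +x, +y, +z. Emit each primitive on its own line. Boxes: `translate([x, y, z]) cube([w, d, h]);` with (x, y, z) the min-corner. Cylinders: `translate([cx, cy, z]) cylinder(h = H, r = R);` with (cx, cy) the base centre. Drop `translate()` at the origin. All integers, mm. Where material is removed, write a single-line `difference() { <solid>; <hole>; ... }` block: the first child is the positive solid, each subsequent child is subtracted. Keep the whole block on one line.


difference() { translate([72, 72, 0]) cylinder(h = 1104, r = 72); translate([72, 72, 0]) cylinder(h = 1104, r = 23); }


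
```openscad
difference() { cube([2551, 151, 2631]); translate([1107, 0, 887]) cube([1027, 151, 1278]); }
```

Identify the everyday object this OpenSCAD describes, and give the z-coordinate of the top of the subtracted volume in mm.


A wall with a window opening. The window head height is 2165 mm.

A wall with a rectangular opening subtracted — a window. Sill at z = 887, opening 1278 mm tall, so the head is at 887 + 1278 = 2165 mm.


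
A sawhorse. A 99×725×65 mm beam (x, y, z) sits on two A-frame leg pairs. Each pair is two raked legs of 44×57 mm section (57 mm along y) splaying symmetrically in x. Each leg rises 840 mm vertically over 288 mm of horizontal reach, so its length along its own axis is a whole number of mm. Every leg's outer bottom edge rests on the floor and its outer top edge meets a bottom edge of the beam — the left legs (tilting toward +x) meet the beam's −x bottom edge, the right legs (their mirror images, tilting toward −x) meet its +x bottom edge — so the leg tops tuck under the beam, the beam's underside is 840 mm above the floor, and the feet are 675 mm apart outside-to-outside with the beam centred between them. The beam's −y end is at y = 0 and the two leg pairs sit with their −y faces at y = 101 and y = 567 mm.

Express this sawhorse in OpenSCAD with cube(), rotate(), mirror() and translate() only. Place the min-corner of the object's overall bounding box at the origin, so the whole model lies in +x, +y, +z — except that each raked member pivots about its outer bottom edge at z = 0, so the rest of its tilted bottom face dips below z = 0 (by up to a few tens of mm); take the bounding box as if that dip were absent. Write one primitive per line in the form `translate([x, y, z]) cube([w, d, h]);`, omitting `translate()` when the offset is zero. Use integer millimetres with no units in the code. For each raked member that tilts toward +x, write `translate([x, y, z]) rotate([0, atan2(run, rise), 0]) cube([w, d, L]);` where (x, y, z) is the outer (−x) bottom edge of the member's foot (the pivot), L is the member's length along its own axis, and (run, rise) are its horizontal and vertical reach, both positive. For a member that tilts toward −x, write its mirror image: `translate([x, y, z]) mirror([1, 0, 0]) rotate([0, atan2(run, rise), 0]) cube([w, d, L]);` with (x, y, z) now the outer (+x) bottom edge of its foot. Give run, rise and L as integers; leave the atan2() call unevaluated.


// leg length = √(288² + 840²) = 888
// right-leg outer foot x = 2·288 + 99 = 675
// beam min-corner = (288, 0, 840)
translate([288, 0, 840]) cube([99, 725, 65]);
translate([0, 101, 0]) rotate([0, atan2(288, 840), 0]) cube([44, 57, 888]);
translate([675, 101, 0]) mirror([1, 0, 0]) rotate([0, atan2(288, 840), 0]) cube([44, 57, 888]);
translate([0, 567, 0]) rotate([0, atan2(288, 840), 0]) cube([44, 57, 888]);
translate([675, 567, 0]) mirror([1, 0, 0]) rotate([0, atan2(288, 840), 0]) cube([44, 57, 888]);


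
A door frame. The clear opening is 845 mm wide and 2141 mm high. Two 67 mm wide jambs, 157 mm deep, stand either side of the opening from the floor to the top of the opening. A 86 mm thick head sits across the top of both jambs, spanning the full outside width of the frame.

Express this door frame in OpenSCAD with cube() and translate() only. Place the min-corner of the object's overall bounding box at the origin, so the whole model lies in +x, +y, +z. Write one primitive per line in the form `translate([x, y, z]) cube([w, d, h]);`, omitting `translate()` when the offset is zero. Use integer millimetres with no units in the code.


cube([67, 157, 2141]);
translate([912, 0, 0]) cube([67, 157, 2141]);
translate([0, 0, 2141]) cube([979, 157, 86]);


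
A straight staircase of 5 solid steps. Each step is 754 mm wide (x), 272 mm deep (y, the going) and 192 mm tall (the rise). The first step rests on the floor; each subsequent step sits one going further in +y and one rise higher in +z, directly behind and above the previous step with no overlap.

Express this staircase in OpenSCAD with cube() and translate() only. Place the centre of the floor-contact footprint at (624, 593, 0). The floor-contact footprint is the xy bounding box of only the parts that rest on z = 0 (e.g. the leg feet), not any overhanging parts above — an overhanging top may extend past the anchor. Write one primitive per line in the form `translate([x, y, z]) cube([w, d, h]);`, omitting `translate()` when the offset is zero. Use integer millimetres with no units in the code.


translate([247, 457, 0]) cube([754, 272, 192]);
translate([247, 729, 192]) cube([754, 272, 192]);
translate([247, 1001, 384]) cube([754, 272, 192]);
translate([247, 1273, 576]) cube([754, 272, 192]);
translate([247, 1545, 768]) cube([754, 272, 192]);


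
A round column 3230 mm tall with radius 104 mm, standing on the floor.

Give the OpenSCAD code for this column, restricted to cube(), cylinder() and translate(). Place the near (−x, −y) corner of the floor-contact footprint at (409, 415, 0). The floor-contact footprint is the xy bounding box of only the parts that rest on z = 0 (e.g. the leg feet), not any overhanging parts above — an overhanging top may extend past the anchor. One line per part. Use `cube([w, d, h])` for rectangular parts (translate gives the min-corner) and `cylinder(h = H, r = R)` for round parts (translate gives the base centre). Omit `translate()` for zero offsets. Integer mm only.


translate([513, 519, 0]) cylinder(h = 3230, r = 104);


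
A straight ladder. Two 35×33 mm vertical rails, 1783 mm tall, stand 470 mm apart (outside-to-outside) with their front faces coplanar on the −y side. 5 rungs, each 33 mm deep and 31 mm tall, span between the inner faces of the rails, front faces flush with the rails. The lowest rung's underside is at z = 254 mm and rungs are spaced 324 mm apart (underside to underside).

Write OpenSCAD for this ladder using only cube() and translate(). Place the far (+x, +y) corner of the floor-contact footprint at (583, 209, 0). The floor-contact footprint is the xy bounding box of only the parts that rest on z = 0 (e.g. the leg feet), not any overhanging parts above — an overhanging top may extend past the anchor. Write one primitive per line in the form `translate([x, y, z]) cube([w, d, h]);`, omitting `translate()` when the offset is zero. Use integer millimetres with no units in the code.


translate([113, 176, 0]) cube([35, 33, 1783]);
translate([548, 176, 0]) cube([35, 33, 1783]);
translate([148, 176, 254]) cube([400, 33, 31]);
translate([148, 176, 578]) cube([400, 33, 31]);
translate([148, 176, 902]) cube([400, 33, 31]);
translate([148, 176, 1226]) cube([400, 33, 31]);
translate([148, 176, 1550]) cube([400, 33, 31]);


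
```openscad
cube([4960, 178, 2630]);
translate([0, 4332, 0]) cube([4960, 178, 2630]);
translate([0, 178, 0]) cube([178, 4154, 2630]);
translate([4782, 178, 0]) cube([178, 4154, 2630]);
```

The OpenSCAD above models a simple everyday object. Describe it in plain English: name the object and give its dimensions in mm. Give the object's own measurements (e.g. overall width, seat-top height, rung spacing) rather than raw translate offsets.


The wall frame of a small rectangular building: four walls, each 2630 mm tall and 178 mm thick, enclosing a footprint 4960 mm (x) by 4510 mm (y) outside-to-outside, with no floor or roof. The front and back walls (the −y and +y sides) span the full width; the two side walls fit between them.


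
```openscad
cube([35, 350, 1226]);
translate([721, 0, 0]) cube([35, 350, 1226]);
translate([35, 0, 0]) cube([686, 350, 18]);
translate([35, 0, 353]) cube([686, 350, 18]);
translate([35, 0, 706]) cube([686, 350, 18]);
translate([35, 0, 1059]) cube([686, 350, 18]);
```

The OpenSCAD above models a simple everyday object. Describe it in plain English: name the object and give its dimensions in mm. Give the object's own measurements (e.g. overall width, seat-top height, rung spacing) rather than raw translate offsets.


An open bookshelf. Two side panels, each 35 mm thick, 350 mm deep and 1226 mm tall, stand 756 mm apart (outside-to-outside). Between them sit 4 shelves, each 18 mm thick and 350 mm deep, spanning the full gap between the sides. The bottom shelf rests on the floor (its underside at z = 0) and the clear gap between one shelf's top and the next shelf's underside is 335 mm.


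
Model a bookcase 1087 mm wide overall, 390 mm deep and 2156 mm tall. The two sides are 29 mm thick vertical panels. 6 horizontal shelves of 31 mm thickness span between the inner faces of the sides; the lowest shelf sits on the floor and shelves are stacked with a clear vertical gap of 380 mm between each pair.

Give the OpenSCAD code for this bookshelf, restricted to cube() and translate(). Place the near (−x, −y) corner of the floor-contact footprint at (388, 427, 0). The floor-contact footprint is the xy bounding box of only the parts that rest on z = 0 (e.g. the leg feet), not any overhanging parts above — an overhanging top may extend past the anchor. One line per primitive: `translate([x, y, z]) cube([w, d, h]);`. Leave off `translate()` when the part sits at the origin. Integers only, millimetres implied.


translate([388, 427, 0]) cube([29, 390, 2156]);
translate([1446, 427, 0]) cube([29, 390, 2156]);
translate([417, 427, 0]) cube([1029, 390, 31]);
translate([417, 427, 411]) cube([1029, 390, 31]);
translate([417, 427, 822]) cube([1029, 390, 31]);
translate([417, 427, 1233]) cube([1029, 390, 31]);
translate([417, 427, 1644]) cube([1029, 390, 31]);
translate([417, 427, 2055]) cube([1029, 390, 31]);


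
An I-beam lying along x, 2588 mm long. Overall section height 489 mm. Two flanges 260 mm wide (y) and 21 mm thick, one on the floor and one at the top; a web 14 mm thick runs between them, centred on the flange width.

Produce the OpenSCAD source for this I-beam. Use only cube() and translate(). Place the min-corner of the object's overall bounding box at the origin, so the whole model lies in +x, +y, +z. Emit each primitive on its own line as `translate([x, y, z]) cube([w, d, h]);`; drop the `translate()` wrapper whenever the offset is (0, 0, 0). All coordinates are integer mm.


cube([2588, 260, 21]);
translate([0, 123, 21]) cube([2588, 14, 447]);
translate([0, 0, 468]) cube([2588, 260, 21]);


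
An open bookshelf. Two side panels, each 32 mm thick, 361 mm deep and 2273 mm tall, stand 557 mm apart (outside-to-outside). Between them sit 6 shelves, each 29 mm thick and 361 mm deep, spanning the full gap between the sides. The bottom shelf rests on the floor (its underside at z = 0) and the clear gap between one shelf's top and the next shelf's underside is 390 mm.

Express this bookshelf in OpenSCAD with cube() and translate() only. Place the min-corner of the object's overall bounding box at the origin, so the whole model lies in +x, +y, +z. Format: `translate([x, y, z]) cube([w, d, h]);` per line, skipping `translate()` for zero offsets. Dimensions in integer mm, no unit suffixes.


cube([32, 361, 2273]);
translate([525, 0, 0]) cube([32, 361, 2273]);
translate([32, 0, 0]) cube([493, 361, 29]);
translate([32, 0, 419]) cube([493, 361, 29]);
translate([32, 0, 838]) cube([493, 361, 29]);
translate([32, 0, 1257]) cube([493, 361, 29]);
translate([32, 0, 1676]) cube([493, 361, 29]);
translate([32, 0, 2095]) cube([493, 361, 29]);
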